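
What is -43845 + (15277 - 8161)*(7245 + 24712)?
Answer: 227362167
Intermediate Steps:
-43845 + (15277 - 8161)*(7245 + 24712) = -43845 + 7116*31957 = -43845 + 227406012 = 227362167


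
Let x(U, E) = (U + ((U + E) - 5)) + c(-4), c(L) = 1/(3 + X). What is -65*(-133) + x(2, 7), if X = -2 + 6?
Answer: 60558/7 ≈ 8651.1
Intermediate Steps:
X = 4
c(L) = ⅐ (c(L) = 1/(3 + 4) = 1/7 = ⅐)
x(U, E) = -34/7 + E + 2*U (x(U, E) = (U + ((U + E) - 5)) + ⅐ = (U + ((E + U) - 5)) + ⅐ = (U + (-5 + E + U)) + ⅐ = (-5 + E + 2*U) + ⅐ = -34/7 + E + 2*U)
-65*(-133) + x(2, 7) = -65*(-133) + (-34/7 + 7 + 2*2) = 8645 + (-34/7 + 7 + 4) = 8645 + 43/7 = 60558/7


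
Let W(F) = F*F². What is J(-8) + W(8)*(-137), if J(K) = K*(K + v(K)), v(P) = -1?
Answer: -70072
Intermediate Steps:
W(F) = F³
J(K) = K*(-1 + K) (J(K) = K*(K - 1) = K*(-1 + K))
J(-8) + W(8)*(-137) = -8*(-1 - 8) + 8³*(-137) = -8*(-9) + 512*(-137) = 72 - 70144 = -70072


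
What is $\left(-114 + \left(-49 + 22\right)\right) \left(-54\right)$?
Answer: $7614$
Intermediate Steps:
$\left(-114 + \left(-49 + 22\right)\right) \left(-54\right) = \left(-114 - 27\right) \left(-54\right) = \left(-141\right) \left(-54\right) = 7614$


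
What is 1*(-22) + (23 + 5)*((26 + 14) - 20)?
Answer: 538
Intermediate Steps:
1*(-22) + (23 + 5)*((26 + 14) - 20) = -22 + 28*(40 - 20) = -22 + 28*20 = -22 + 560 = 538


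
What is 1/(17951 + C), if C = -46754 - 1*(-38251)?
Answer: 1/9448 ≈ 0.00010584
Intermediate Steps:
C = -8503 (C = -46754 + 38251 = -8503)
1/(17951 + C) = 1/(17951 - 8503) = 1/9448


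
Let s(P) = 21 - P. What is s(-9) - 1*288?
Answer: -258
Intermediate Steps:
s(-9) - 1*288 = (21 - 1*(-9)) - 1*288 = (21 + 9) - 288 = 30 - 288 = -258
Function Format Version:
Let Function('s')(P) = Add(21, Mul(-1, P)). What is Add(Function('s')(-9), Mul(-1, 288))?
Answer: -258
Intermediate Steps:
Add(Function('s')(-9), Mul(-1, 288)) = Add(Add(21, Mul(-1, -9)), Mul(-1, 288)) = Add(Add(21, 9), -288) = Add(30, -288) = -258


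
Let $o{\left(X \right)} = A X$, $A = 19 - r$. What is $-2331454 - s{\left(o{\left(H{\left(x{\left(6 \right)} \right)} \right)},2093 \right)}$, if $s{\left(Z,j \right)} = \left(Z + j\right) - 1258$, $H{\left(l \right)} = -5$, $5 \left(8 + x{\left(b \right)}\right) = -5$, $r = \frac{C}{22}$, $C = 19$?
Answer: $- \frac{51308363}{22} \approx -2.3322 \cdot 10^{6}$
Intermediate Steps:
$r = \frac{19}{22} \approx 0.86364$
$x{\left(b \right)} = -9$ ($x{\left(b \right)} = -8 + \frac{1}{5} \left(-5\right) = -8 - 1 = -9$)
$A = \frac{399}{22}$ ($A = 19 - \frac{19}{22} = \frac{399}{22} \approx 18.136$)
$o{\left(X \right)} = \frac{399 X}{22}$
$s{\left(Z,j \right)} = -1258 + Z + j$
$-2331454 - s{\left(o{\left(H{\left(x{\left(6 \right)} \right)} \right)},2093 \right)} = -2331454 - \left(-1258 + \frac{399}{22} \left(-5\right) + 2093\right) = -2331454 - \left(-1258 - \frac{1995}{22} + 2093\right) = -2331454 - \frac{16375}{22} = - \frac{51308363}{22}$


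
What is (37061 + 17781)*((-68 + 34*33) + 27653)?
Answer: 1574349294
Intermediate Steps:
(37061 + 17781)*((-68 + 34*33) + 27653) = 54842*((-68 + 1122) + 27653) = 54842*(1054 + 27653) = 54842*28707 = 1574349294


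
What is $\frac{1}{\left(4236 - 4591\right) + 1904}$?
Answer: $\frac{1}{1549} \approx 0.00064558$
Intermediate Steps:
$\frac{1}{\left(4236 - 4591\right) + 1904} = \frac{1}{-355 + 1904} = \frac{1}{1549}$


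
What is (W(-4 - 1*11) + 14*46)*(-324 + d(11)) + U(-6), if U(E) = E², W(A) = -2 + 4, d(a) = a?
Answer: -202162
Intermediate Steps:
W(A) = 2
(W(-4 - 1*11) + 14*46)*(-324 + d(11)) + U(-6) = (2 + 14*46)*(-324 + 11) + (-6)² = (2 + 644)*(-313) + 36 = 646*(-313) + 36 = -202198 + 36 = -202162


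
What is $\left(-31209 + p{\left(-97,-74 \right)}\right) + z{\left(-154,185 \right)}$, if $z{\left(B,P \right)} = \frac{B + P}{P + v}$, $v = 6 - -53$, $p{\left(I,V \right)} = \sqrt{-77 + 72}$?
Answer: $- \frac{7614965}{244} + i \sqrt{5} \approx -31209.0 + 2.2361 i$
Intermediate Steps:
$p{\left(I,V \right)} = i \sqrt{5}$ ($p{\left(I,V \right)} = \sqrt{-5} = i \sqrt{5}$)
$v = 59$ ($v = 6 + 53 = 59$)
$z{\left(B,P \right)} = \frac{B + P}{59 + P}$ ($z{\left(B,P \right)} = \frac{B + P}{P + 59} = \frac{B + P}{59 + P}$)
$\left(-31209 + p{\left(-97,-74 \right)}\right) + z{\left(-154,185 \right)} = \left(-31209 + i \sqrt{5}\right) + \frac{-154 + 185}{59 + 185} = \left(-31209 + i \sqrt{5}\right) + \frac{1}{244} \cdot 31 = \left(-31209 + i \sqrt{5}\right) + \frac{31}{244} = - \frac{7614965}{244} + i \sqrt{5}$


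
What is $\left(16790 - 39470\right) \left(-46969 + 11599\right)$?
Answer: $802191600$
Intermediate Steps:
$\left(16790 - 39470\right) \left(-46969 + 11599\right) = \left(-22680\right) \left(-35370\right) = 802191600$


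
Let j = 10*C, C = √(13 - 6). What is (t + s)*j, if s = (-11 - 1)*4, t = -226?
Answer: -2740*√7 ≈ -7249.4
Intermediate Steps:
C = √7 ≈ 2.6458
s = -48 (s = -12*4 = -48)
j = 10*√7 ≈ 26.458
(t + s)*j = (-226 - 48)*(10*√7) = -2740*√7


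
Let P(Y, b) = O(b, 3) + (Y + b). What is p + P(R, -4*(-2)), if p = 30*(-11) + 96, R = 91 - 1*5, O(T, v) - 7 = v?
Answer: -130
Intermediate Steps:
O(T, v) = 7 + v
R = 86 (R = 91 - 5 = 86)
P(Y, b) = 10 + Y + b (P(Y, b) = (7 + 3) + (Y + b) = 10 + (Y + b) = 10 + Y + b)
p = -234 (p = -330 + 96 = -234)
p + P(R, -4*(-2)) = -234 + (10 + 86 - 4*(-2)) = -234 + (10 + 86 + 8) = -234 + 104 = -130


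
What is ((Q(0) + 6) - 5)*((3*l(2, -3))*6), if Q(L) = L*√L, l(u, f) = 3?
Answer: 54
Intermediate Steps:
Q(L) = L^(3/2)
((Q(0) + 6) - 5)*((3*l(2, -3))*6) = ((0^(3/2) + 6) - 5)*((3*3)*6) = ((0 + 6) - 5)*(9*6) = (6 - 5)*54 = 1*54 = 54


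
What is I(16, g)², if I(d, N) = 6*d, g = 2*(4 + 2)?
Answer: 9216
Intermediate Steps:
g = 12 (g = 2*6 = 12)
I(16, g)² = (6*16)² = 96² = 9216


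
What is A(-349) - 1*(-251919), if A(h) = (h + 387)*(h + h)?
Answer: 225395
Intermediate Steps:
A(h) = 2*h*(387 + h) (A(h) = (387 + h)*(2*h) = 2*h*(387 + h))
A(-349) - 1*(-251919) = 2*(-349)*(387 - 349) - 1*(-251919) = 2*(-349)*38 + 251919 = -26524 + 251919 = 225395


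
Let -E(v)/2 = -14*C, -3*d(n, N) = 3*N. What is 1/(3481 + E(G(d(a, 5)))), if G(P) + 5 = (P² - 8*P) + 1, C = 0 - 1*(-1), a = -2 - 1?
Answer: 1/3509 ≈ 0.00028498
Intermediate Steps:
a = -3
d(n, N) = -N
C = 1 (C = 0 + 1 = 1)
G(P) = -4 + P² - 8*P (G(P) = -5 + ((P² - 8*P) + 1) = -5 + (1 + P² - 8*P) = -4 + P² - 8*P)
E(v) = 28 (E(v) = -(-28) = -2*(-14) = 28)
1/(3481 + E(G(d(a, 5)))) = 1/(3481 + 28) = 1/3509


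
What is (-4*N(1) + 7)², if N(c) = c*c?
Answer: 9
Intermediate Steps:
N(c) = c²
(-4*N(1) + 7)² = (-4*1² + 7)² = (-4*1 + 7)² = (-4 + 7)² = 3² = 9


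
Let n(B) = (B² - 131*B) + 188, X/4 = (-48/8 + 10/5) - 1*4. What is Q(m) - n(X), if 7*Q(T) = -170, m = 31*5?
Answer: -37998/7 ≈ -5428.3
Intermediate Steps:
m = 155
Q(T) = -170/7 (Q(T) = (⅐)*(-170) = -170/7)
X = -32 (X = 4*((-48/8 + 10/5) - 1*4) = 4*((-48*⅛ + 10*(⅕)) - 4) = 4*((-6 + 2) - 4) = 4*(-4 - 4) = 4*(-8) = -32)
n(B) = 188 + B² - 131*B
Q(m) - n(X) = -170/7 - (188 + (-32)² - 131*(-32)) = -170/7 - (188 + 1024 + 4192) = -170/7 - 1*5404 = -170/7 - 5404 = -37998/7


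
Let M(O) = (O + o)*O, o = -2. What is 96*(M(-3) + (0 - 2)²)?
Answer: 1824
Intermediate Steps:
M(O) = O*(-2 + O) (M(O) = (O - 2)*O = (-2 + O)*O = O*(-2 + O))
96*(M(-3) + (0 - 2)²) = 96*(-3*(-2 - 3) + (0 - 2)²) = 96*(-3*(-5) + (-2)²) = 96*(15 + 4) = 96*19 = 1824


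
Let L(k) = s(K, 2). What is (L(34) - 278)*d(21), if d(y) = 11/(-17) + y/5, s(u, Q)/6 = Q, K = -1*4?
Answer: -80332/85 ≈ -945.08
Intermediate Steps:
K = -4
s(u, Q) = 6*Q
d(y) = -11/17 + y/5 (d(y) = 11*(-1/17) + y*(⅕) = -11/17 + y/5)
L(k) = 12 (L(k) = 6*2 = 12)
(L(34) - 278)*d(21) = (12 - 278)*(-11/17 + (⅕)*21) = -266*(-11/17 + 21/5) = -266*302/85 = -80332/85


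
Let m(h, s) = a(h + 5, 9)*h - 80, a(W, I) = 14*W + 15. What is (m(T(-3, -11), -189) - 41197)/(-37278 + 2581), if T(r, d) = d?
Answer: 40518/34697 ≈ 1.1678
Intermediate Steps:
a(W, I) = 15 + 14*W
m(h, s) = -80 + h*(85 + 14*h) (m(h, s) = (15 + 14*(h + 5))*h - 80 = (15 + 14*(5 + h))*h - 80 = (15 + (70 + 14*h))*h - 80 = (85 + 14*h)*h - 80 = h*(85 + 14*h) - 80 = -80 + h*(85 + 14*h))
(m(T(-3, -11), -189) - 41197)/(-37278 + 2581) = ((-80 - 11*(85 + 14*(-11))) - 41197)/(-37278 + 2581) = ((-80 - 11*(85 - 154)) - 41197)/(-34697) = ((-80 - 11*(-69)) - 41197)*(-1/34697) = ((-80 + 759) - 41197)*(-1/34697) = (679 - 41197)*(-1/34697) = -40518*(-1/34697) = 40518/34697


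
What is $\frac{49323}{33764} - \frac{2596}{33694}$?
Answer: $\frac{787118909}{568822108} \approx 1.3838$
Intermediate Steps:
$\frac{49323}{33764} - \frac{2596}{33694} = 49323 \cdot \frac{1}{33764} - \frac{1298}{16847} = \frac{49323}{33764} - \frac{1298}{16847} = \frac{787118909}{568822108}$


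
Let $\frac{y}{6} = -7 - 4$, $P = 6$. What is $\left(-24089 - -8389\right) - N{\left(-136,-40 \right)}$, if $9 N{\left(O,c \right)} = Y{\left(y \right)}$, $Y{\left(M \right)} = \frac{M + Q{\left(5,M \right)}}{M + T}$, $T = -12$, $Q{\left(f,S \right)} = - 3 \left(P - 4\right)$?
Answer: $- \frac{612304}{39} \approx -15700.0$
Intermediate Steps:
$Q{\left(f,S \right)} = -6$ ($Q{\left(f,S \right)} = - 3 \left(6 - 4\right) = \left(-3\right) 2 = -6$)
$y = -66$ ($y = 6 \left(-7 - 4\right) = 6 \left(-11\right) = -66$)
$Y{\left(M \right)} = \frac{-6 + M}{-12 + M}$ ($Y{\left(M \right)} = \frac{M - 6}{M - 12} = \frac{-6 + M}{-12 + M}$)
$N{\left(O,c \right)} = \frac{4}{39}$ ($N{\left(O,c \right)} = \frac{\frac{1}{-12 - 66} \left(-6 - 66\right)}{9} = \frac{\frac{1}{-78} \left(-72\right)}{9} = \frac{\left(- \frac{1}{78}\right) \left(-72\right)}{9} = \frac{1}{9} \cdot \frac{12}{13} = \frac{4}{39}$)
$\left(-24089 - -8389\right) - N{\left(-136,-40 \right)} = \left(-24089 - -8389\right) - \frac{4}{39} = \left(-24089 + 8389\right) - \frac{4}{39} = -15700 - \frac{4}{39} = - \frac{612304}{39}$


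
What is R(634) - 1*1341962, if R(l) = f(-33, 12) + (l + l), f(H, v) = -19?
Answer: -1340713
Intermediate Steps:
R(l) = -19 + 2*l (R(l) = -19 + (l + l) = -19 + 2*l)
R(634) - 1*1341962 = (-19 + 2*634) - 1*1341962 = (-19 + 1268) - 1341962 = 1249 - 1341962 = -1340713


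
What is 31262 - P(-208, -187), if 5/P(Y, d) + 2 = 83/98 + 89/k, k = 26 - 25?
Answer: 269134068/8609 ≈ 31262.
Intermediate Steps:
k = 1
P(Y, d) = 490/8609 (P(Y, d) = 5/(-2 + (83/98 + 89/1)) = 5/(-2 + (83*(1/98) + 89*1)) = 5/(-2 + (83/98 + 89)) = 5/(-2 + 8805/98) = 5/(8609/98) = 5*(98/8609) = 490/8609)
31262 - P(-208, -187) = 31262 - 1*490/8609 = 31262 - 490/8609 = 269134068/8609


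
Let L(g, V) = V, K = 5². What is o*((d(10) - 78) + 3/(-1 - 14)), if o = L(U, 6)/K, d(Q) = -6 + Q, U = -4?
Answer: -2226/125 ≈ -17.808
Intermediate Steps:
K = 25
o = 6/25 ≈ 0.24000
o*((d(10) - 78) + 3/(-1 - 14)) = 6*(((-6 + 10) - 78) + 3/(-1 - 14))/25 = 6*((4 - 78) + 3/(-15))/25 = 6*(-74 + 3*(-1/15))/25 = 6*(-74 - ⅕)/25 = (6/25)*(-371/5) = -2226/125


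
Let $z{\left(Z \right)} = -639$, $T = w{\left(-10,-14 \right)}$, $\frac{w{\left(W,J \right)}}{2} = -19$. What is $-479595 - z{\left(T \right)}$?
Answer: $-478956$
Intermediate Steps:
$w{\left(W,J \right)} = -38$ ($w{\left(W,J \right)} = 2 \left(-19\right) = -38$)
$T = -38$
$-479595 - z{\left(T \right)} = -479595 - -639 = -479595 + 639 = -478956$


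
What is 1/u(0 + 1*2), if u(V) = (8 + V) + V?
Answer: 1/12 ≈ 0.083333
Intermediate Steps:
u(V) = 8 + 2*V
1/u(0 + 1*2) = 1/(8 + 2*(0 + 1*2)) = 1/(8 + 2*(0 + 2)) = 1/(8 + 2*2) = 1/(8 + 4) = 1/12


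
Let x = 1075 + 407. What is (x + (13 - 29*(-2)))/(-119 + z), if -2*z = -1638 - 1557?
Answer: 3106/2957 ≈ 1.0504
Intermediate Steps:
z = 3195/2 (z = -(-1638 - 1557)/2 = -1/2*(-3195) = 3195/2 ≈ 1597.5)
x = 1482
(x + (13 - 29*(-2)))/(-119 + z) = (1482 + (13 - 29*(-2)))/(-119 + 3195/2) = (1482 + (13 + 58))/(2957/2) = (1482 + 71)*(2/2957) = 1553*(2/2957) = 3106/2957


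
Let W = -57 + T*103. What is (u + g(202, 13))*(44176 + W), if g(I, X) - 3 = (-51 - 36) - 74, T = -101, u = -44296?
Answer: -1498811064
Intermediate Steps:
g(I, X) = -158 (g(I, X) = 3 + ((-51 - 36) - 74) = 3 + (-87 - 74) = 3 - 161 = -158)
W = -10460 (W = -57 - 101*103 = -57 - 10403 = -10460)
(u + g(202, 13))*(44176 + W) = (-44296 - 158)*(44176 - 10460) = -44454*33716 = -1498811064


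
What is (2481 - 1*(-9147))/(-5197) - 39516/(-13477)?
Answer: 48654096/70039969 ≈ 0.69466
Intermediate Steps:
(2481 - 1*(-9147))/(-5197) - 39516/(-13477) = (2481 + 9147)*(-1/5197) - 39516*(-1/13477) = 11628*(-1/5197) + 39516/13477 = -11628/5197 + 39516/13477 = 48654096/70039969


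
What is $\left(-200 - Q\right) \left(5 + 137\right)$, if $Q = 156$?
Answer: $-50552$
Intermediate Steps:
$\left(-200 - Q\right) \left(5 + 137\right) = \left(-200 - 156\right) \left(5 + 137\right) = \left(-200 - 156\right) 142 = \left(-356\right) 142 = -50552$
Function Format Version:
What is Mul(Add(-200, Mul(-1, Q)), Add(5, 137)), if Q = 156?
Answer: -50552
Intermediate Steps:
Mul(Add(-200, Mul(-1, Q)), Add(5, 137)) = Mul(Add(-200, Mul(-1, 156)), Add(5, 137)) = Mul(Add(-200, -156), 142) = Mul(-356, 142) = -50552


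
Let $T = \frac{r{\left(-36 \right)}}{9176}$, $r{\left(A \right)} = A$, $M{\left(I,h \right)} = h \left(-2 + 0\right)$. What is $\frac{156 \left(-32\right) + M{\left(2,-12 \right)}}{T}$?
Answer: $1266288$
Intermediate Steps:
$M{\left(I,h \right)} = - 2 h$ ($M{\left(I,h \right)} = h \left(-2\right) = - 2 h$)
$T = - \frac{9}{2294}$ ($T = - \frac{36}{9176} = \left(-36\right) \frac{1}{9176} = - \frac{9}{2294} \approx -0.0039233$)
$\frac{156 \left(-32\right) + M{\left(2,-12 \right)}}{T} = \frac{156 \left(-32\right) - -24}{- \frac{9}{2294}} = \left(-4992 + 24\right) \left(- \frac{2294}{9}\right) = \left(-4968\right) \left(- \frac{2294}{9}\right) = 1266288$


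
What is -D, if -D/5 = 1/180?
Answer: 1/36 ≈ 0.027778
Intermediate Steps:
D = -1/36 (D = -5/180 = -5*1/180 = -1/36 ≈ -0.027778)
-D = -1*(-1/36) = 1/36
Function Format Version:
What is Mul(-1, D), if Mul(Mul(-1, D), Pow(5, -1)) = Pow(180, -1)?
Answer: Rational(1, 36) ≈ 0.027778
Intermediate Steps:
D = Rational(-1, 36) (D = Mul(-5, Pow(180, -1)) = Mul(-5, Rational(1, 180)) = Rational(-1, 36) ≈ -0.027778)
Mul(-1, D) = Mul(-1, Rational(-1, 36)) = Rational(1, 36)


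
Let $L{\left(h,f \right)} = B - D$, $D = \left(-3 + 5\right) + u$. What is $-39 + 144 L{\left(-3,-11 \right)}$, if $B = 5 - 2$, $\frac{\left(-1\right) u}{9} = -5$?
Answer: $-6375$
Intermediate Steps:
$u = 45$ ($u = \left(-9\right) \left(-5\right) = 45$)
$B = 3$
$D = 47$ ($D = \left(-3 + 5\right) + 45 = 2 + 45 = 47$)
$L{\left(h,f \right)} = -44$ ($L{\left(h,f \right)} = 3 - 47 = -44$)
$-39 + 144 L{\left(-3,-11 \right)} = -39 + 144 \left(-44\right) = -39 - 6336 = -6375$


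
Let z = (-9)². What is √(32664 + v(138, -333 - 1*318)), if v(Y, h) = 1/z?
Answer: √2645785/9 ≈ 180.73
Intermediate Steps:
z = 81
v(Y, h) = 1/81
√(32664 + v(138, -333 - 1*318)) = √(32664 + 1/81) = √(2645785/81) = √2645785/9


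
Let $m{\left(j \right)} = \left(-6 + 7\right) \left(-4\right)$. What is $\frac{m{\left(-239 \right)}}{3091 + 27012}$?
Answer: $- \frac{4}{30103} \approx -0.00013288$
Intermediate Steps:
$m{\left(j \right)} = -4$ ($m{\left(j \right)} = 1 \left(-4\right) = -4$)
$\frac{m{\left(-239 \right)}}{3091 + 27012} = - \frac{4}{3091 + 27012} = - \frac{4}{30103}$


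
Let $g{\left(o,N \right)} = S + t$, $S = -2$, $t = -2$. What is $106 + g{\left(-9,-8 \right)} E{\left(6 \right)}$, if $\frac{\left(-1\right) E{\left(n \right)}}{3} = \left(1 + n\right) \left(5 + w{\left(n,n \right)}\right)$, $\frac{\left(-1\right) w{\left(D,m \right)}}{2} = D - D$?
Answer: $526$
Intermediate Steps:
$w{\left(D,m \right)} = 0$ ($w{\left(D,m \right)} = - 2 \left(D - D\right) = \left(-2\right) 0 = 0$)
$E{\left(n \right)} = -15 - 15 n$ ($E{\left(n \right)} = - 3 \left(1 + n\right) \left(5 + 0\right) = - 3 \left(1 + n\right) 5 = - 3 \left(5 + 5 n\right) = -15 - 15 n$)
$g{\left(o,N \right)} = -4$ ($g{\left(o,N \right)} = -2 - 2 = -4$)
$106 + g{\left(-9,-8 \right)} E{\left(6 \right)} = 106 - 4 \left(-15 - 90\right) = 106 - -420 = 106 + 420 = 526$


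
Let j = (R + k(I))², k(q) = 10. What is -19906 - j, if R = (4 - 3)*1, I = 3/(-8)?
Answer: -20027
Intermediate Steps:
I = -3/8 (I = 3*(-⅛) = -3/8 ≈ -0.37500)
R = 1 (R = 1*1 = 1)
j = 121 (j = (1 + 10)² = 11² = 121)
-19906 - j = -19906 - 1*121 = -19906 - 121 = -20027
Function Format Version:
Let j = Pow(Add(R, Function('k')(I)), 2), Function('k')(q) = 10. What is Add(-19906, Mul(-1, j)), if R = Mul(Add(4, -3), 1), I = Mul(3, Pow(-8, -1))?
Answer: -20027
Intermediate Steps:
I = Rational(-3, 8) (I = Mul(3, Rational(-1, 8)) = Rational(-3, 8) ≈ -0.37500)
R = 1 (R = Mul(1, 1) = 1)
j = 121 (j = Pow(Add(1, 10), 2) = Pow(11, 2) = 121)
Add(-19906, Mul(-1, j)) = Add(-19906, Mul(-1, 121)) = Add(-19906, -121) = -20027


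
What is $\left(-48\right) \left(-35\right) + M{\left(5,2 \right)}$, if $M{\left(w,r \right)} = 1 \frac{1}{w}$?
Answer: $\frac{8401}{5} \approx 1680.2$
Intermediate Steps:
$M{\left(w,r \right)} = \frac{1}{w}$
$\left(-48\right) \left(-35\right) + M{\left(5,2 \right)} = \left(-48\right) \left(-35\right) + \frac{1}{5} = 1680 + \frac{1}{5} = \frac{8401}{5}$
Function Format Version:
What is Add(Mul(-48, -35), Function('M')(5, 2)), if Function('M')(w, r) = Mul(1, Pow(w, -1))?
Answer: Rational(8401, 5) ≈ 1680.2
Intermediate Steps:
Function('M')(w, r) = Pow(w, -1)
Add(Mul(-48, -35), Function('M')(5, 2)) = Add(Mul(-48, -35), Pow(5, -1)) = Add(1680, Rational(1, 5)) = Rational(8401, 5)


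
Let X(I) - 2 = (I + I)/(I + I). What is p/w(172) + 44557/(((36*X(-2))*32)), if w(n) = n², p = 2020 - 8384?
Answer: 1883983/148608 ≈ 12.678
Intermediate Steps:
X(I) = 3 (X(I) = 2 + (I + I)/(I + I) = 2 + (2*I)/((2*I)) = 2 + (2*I)*(1/(2*I)) = 2 + 1 = 3)
p = -6364
p/w(172) + 44557/(((36*X(-2))*32)) = -6364/(172²) + 44557/(((36*3)*32)) = -6364/29584 + 44557/((108*32)) = -6364*1/29584 + 44557/3456 = -37/172 + 44557*(1/3456) = -37/172 + 44557/3456 = 1883983/148608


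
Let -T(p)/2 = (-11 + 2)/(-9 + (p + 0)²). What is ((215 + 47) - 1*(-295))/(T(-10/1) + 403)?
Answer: 50687/36691 ≈ 1.3815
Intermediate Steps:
T(p) = 18/(-9 + p²) (T(p) = -2*(-11 + 2)/(-9 + (p + 0)²) = -(-18)/(-9 + p²) = 18/(-9 + p²))
((215 + 47) - 1*(-295))/(T(-10/1) + 403) = ((215 + 47) - 1*(-295))/(18/(-9 + (-10/1)²) + 403) = (262 + 295)/(18/(-9 + (-10*1)²) + 403) = 557/(18/(-9 + (-10)²) + 403) = 557/(18/(-9 + 100) + 403) = 557/(18/91 + 403) = 557/(36691/91) = 557*(91/36691) = 50687/36691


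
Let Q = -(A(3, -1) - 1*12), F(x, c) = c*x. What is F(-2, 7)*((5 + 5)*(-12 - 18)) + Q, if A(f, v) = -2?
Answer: 4214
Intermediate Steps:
Q = 14 (Q = -(-2 - 1*12) = -(-2 - 12) = -1*(-14) = 14)
F(-2, 7)*((5 + 5)*(-12 - 18)) + Q = (7*(-2))*((5 + 5)*(-12 - 18)) + 14 = -140*(-30) + 14 = -14*(-300) + 14 = 4200 + 14 = 4214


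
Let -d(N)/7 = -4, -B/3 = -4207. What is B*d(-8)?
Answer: 353388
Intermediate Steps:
B = 12621 (B = -3*(-4207) = 12621)
d(N) = 28 (d(N) = -7*(-4) = 28)
B*d(-8) = 12621*28 = 353388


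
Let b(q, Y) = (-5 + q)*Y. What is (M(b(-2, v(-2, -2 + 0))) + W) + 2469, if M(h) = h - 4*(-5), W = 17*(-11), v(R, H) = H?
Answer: 2316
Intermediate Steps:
b(q, Y) = Y*(-5 + q)
W = -187
M(h) = 20 + h (M(h) = h + 20 = 20 + h)
(M(b(-2, v(-2, -2 + 0))) + W) + 2469 = ((20 + (-2 + 0)*(-5 - 2)) - 187) + 2469 = ((20 - 2*(-7)) - 187) + 2469 = ((20 + 14) - 187) + 2469 = (34 - 187) + 2469 = -153 + 2469 = 2316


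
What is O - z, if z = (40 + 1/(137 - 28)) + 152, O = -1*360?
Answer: -60169/109 ≈ -552.01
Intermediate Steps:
O = -360
z = 20929/109 (z = (40 + 1/109) + 152 = 4361/109 + 152 = 20929/109 ≈ 192.01)
O - z = -360 - 1*20929/109 = -360 - 20929/109 = -60169/109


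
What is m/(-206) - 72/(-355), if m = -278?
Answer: 56761/36565 ≈ 1.5523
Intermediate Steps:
m/(-206) - 72/(-355) = -278/(-206) - 72/(-355) = -278*(-1/206) - 72*(-1/355) = 139/103 + 72/355 = 56761/36565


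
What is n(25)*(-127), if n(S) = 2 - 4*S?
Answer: 12446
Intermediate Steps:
n(25)*(-127) = (2 - 4*25)*(-127) = (2 - 100)*(-127) = -98*(-127) = 12446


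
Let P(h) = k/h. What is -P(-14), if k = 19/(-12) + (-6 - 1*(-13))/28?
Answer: -2/21 ≈ -0.095238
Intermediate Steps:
k = -4/3 (k = 19*(-1/12) + (-6 + 13)*(1/28) = -19/12 + 7*(1/28) = -19/12 + 1/4 = -4/3 ≈ -1.3333)
P(h) = -4/(3*h)
-P(-14) = -(-4)/(3*(-14)) = -(-4)*(-1)/(3*14) = -1*2/21 = -2/21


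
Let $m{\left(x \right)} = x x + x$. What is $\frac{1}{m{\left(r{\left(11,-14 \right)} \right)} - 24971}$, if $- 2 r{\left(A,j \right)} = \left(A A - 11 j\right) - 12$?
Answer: $- \frac{4}{31241} \approx -0.00012804$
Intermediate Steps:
$r{\left(A,j \right)} = 6 - \frac{A^{2}}{2} + \frac{11 j}{2}$ ($r{\left(A,j \right)} = - \frac{\left(A A - 11 j\right) - 12}{2} = - \frac{\left(A^{2} - 11 j\right) - 12}{2} = - \frac{-12 + A^{2} - 11 j}{2} = 6 - \frac{A^{2}}{2} + \frac{11 j}{2}$)
$m{\left(x \right)} = x + x^{2}$ ($m{\left(x \right)} = x^{2} + x = x + x^{2}$)
$\frac{1}{m{\left(r{\left(11,-14 \right)} \right)} - 24971} = \frac{1}{\left(6 - \frac{11^{2}}{2} + \frac{11}{2} \left(-14\right)\right) \left(1 + \left(6 - \frac{11^{2}}{2} + \frac{11}{2} \left(-14\right)\right)\right) - 24971} = \frac{1}{\left(6 - \frac{121}{2} - 77\right) \left(1 - \frac{263}{2}\right) - 24971} = \frac{1}{- \frac{263 \left(1 - \frac{263}{2}\right)}{2} - 24971} = \frac{1}{\left(- \frac{263}{2}\right) \left(- \frac{261}{2}\right) - 24971} = \frac{1}{\frac{68643}{4} - 24971} = \frac{1}{- \frac{31241}{4}} = - \frac{4}{31241}$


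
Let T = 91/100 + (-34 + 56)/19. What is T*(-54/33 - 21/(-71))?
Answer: -4113663/1483900 ≈ -2.7722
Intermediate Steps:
T = 3929/1900 (T = 91*(1/100) + 22*(1/19) = 91/100 + 22/19 = 3929/1900 ≈ 2.0679)
T*(-54/33 - 21/(-71)) = 3929*(-54/33 - 21/(-71))/1900 = 3929*(-54*1/33 - 21*(-1/71))/1900 = 3929*(-18/11 + 21/71)/1900 = (3929/1900)*(-1047/781) = -4113663/1483900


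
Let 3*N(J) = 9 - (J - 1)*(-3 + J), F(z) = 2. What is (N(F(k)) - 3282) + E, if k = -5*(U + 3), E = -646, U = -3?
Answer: -11774/3 ≈ -3924.7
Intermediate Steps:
k = 0 (k = -5*(-3 + 3) = -5*0 = 0)
N(J) = 3 - (-1 + J)*(-3 + J)/3 (N(J) = (9 - (J - 1)*(-3 + J))/3 = (9 - (-1 + J)*(-3 + J))/3 = 3 - (-1 + J)*(-3 + J)/3)
(N(F(k)) - 3282) + E = ((2 - ⅓*2² + (4/3)*2) - 3282) - 646 = ((2 - ⅓*4 + 8/3) - 3282) - 646 = ((2 - 4/3 + 8/3) - 3282) - 646 = (10/3 - 3282) - 646 = -9836/3 - 646 = -11774/3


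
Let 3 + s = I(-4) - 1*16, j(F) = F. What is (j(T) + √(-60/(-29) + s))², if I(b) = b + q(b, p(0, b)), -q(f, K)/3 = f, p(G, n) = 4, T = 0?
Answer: -259/29 ≈ -8.9310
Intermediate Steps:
q(f, K) = -3*f
I(b) = -2*b (I(b) = b - 3*b = -2*b)
s = -11 (s = -3 + (-2*(-4) - 1*16) = -3 + (8 - 16) = -3 - 8 = -11)
(j(T) + √(-60/(-29) + s))² = (0 + √(-60/(-29) - 11))² = (0 + √(-60*(-1/29) - 11))² = (0 + √(60/29 - 11))² = (0 + √(-259/29))² = (0 + I*√7511/29)² = (I*√7511/29)² = -259/29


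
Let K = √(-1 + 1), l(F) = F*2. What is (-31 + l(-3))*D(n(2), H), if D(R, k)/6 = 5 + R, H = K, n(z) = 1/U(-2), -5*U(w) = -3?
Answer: -1480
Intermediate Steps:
U(w) = ⅗ (U(w) = -⅕*(-3) = ⅗)
l(F) = 2*F
n(z) = 5/3 (n(z) = 1/(⅗) = 5/3)
K = 0 (K = √0 = 0)
H = 0
D(R, k) = 30 + 6*R (D(R, k) = 6*(5 + R) = 30 + 6*R)
(-31 + l(-3))*D(n(2), H) = (-31 + 2*(-3))*(30 + 6*(5/3)) = (-31 - 6)*(30 + 10) = -37*40 = -1480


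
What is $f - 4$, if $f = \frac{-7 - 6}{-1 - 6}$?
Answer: $- \frac{15}{7} \approx -2.1429$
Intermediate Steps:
$f = \frac{13}{7}$ ($f = - \frac{13}{-7} = \left(-13\right) \left(- \frac{1}{7}\right) = \frac{13}{7} \approx 1.8571$)
$f - 4 = \frac{13}{7} - 4 = - \frac{15}{7}$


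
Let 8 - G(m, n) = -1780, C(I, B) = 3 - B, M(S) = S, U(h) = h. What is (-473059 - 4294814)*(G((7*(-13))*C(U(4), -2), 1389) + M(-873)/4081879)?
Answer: -34797838481627067/4081879 ≈ -8.5250e+9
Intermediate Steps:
G(m, n) = 1788 (G(m, n) = 8 - 1*(-1780) = 8 + 1780 = 1788)
(-473059 - 4294814)*(G((7*(-13))*C(U(4), -2), 1389) + M(-873)/4081879) = (-473059 - 4294814)*(1788 - 873/4081879) = -4767873*(1788 - 873*1/4081879) = -4767873*(1788 - 873/4081879) = -4767873*7298398779/4081879 = -34797838481627067/4081879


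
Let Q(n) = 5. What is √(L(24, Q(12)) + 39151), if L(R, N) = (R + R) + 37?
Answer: 2*√9809 ≈ 198.08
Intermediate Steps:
L(R, N) = 37 + 2*R (L(R, N) = 2*R + 37 = 37 + 2*R)
√(L(24, Q(12)) + 39151) = √((37 + 2*24) + 39151) = √((37 + 48) + 39151) = √(85 + 39151) = √39236 = 2*√9809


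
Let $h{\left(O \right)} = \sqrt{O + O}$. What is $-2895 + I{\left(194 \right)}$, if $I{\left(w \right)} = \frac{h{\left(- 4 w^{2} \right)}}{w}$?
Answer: $-2895 + 2 i \sqrt{2} \approx -2895.0 + 2.8284 i$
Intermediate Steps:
$h{\left(O \right)} = \sqrt{2} \sqrt{O}$ ($h{\left(O \right)} = \sqrt{2 O} = \sqrt{2} \sqrt{O}$)
$I{\left(w \right)} = \frac{2 \sqrt{2} \sqrt{- w^{2}}}{w}$ ($I{\left(w \right)} = \frac{\sqrt{2} \sqrt{- 4 w^{2}}}{w} = \frac{\sqrt{2} \cdot 2 \sqrt{- w^{2}}}{w} = \frac{2 \sqrt{2} \sqrt{- w^{2}}}{w}$)
$-2895 + I{\left(194 \right)} = -2895 + \frac{2 \sqrt{2} \sqrt{- 194^{2}}}{194} = -2895 + 2 \sqrt{2} \cdot \frac{1}{194} \sqrt{\left(-1\right) 37636} = -2895 + 2 \sqrt{2} \cdot \frac{1}{194} \sqrt{-37636} = -2895 + 2 \sqrt{2} \cdot \frac{1}{194} \cdot 194 i = -2895 + 2 i \sqrt{2}$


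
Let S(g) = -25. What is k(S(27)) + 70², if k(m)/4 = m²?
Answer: 7400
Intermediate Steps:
k(m) = 4*m²
k(S(27)) + 70² = 4*(-25)² + 70² = 4*625 + 4900 = 2500 + 4900 = 7400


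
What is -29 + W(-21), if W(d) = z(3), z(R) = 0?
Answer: -29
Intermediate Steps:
W(d) = 0
-29 + W(-21) = -29 + 0 = -29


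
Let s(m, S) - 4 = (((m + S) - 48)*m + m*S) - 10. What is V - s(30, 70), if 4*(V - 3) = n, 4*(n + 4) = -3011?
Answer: -61443/16 ≈ -3840.2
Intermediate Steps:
n = -3027/4 (n = -4 + (¼)*(-3011) = -4 - 3011/4 = -3027/4 ≈ -756.75)
V = -2979/16 (V = 3 + (¼)*(-3027/4) = 3 - 3027/16 = -2979/16 ≈ -186.19)
s(m, S) = -6 + S*m + m*(-48 + S + m) (s(m, S) = 4 + ((((m + S) - 48)*m + m*S) - 10) = 4 + ((((S + m) - 48)*m + S*m) - 10) = 4 + (((-48 + S + m)*m + S*m) - 10) = 4 + ((m*(-48 + S + m) + S*m) - 10) = 4 + ((S*m + m*(-48 + S + m)) - 10) = 4 + (-10 + S*m + m*(-48 + S + m)) = -6 + S*m + m*(-48 + S + m))
V - s(30, 70) = -2979/16 - (-6 + 30² - 48*30 + 2*70*30) = -2979/16 - (-6 + 900 - 1440 + 4200) = -2979/16 - 1*3654 = -2979/16 - 3654 = -61443/16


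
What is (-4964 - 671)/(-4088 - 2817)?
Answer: 1127/1381 ≈ 0.81608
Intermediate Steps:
(-4964 - 671)/(-4088 - 2817) = -5635/(-6905) = -5635*(-1/6905) = 1127/1381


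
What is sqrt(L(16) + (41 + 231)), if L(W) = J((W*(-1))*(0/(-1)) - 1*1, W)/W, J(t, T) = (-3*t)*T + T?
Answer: 2*sqrt(69) ≈ 16.613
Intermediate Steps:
J(t, T) = T - 3*T*t (J(t, T) = -3*T*t + T = T - 3*T*t)
L(W) = 4 (L(W) = (W*(1 - 3*((W*(-1))*(0/(-1)) - 1*1)))/W = (W*(1 - 3*((-W)*(0*(-1)) - 1)))/W = (W*(1 - 3*(-W*0 - 1)))/W = (W*(1 - 3*(0 - 1)))/W = (W*(1 - 3*(-1)))/W = (W*(1 + 3))/W = (W*4)/W = (4*W)/W = 4)
sqrt(L(16) + (41 + 231)) = sqrt(4 + (41 + 231)) = sqrt(4 + 272) = sqrt(276) = 2*sqrt(69)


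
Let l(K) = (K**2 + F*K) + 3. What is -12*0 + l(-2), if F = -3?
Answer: 13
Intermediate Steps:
l(K) = 3 + K**2 - 3*K (l(K) = (K**2 - 3*K) + 3 = 3 + K**2 - 3*K)
-12*0 + l(-2) = -12*0 + (3 + (-2)**2 - 3*(-2)) = 0 + (3 + 4 + 6) = 0 + 13 = 13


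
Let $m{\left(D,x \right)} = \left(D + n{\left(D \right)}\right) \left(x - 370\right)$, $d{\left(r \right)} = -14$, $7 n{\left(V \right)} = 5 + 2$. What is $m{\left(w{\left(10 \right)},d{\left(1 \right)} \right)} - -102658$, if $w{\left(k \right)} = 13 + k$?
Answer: $93442$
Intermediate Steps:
$n{\left(V \right)} = 1$ ($n{\left(V \right)} = \frac{5 + 2}{7} = \frac{1}{7} \cdot 7 = 1$)
$m{\left(D,x \right)} = \left(1 + D\right) \left(-370 + x\right)$ ($m{\left(D,x \right)} = \left(D + 1\right) \left(x - 370\right) = \left(1 + D\right) \left(-370 + x\right)$)
$m{\left(w{\left(10 \right)},d{\left(1 \right)} \right)} - -102658 = \left(-370 - 14 - 370 \left(13 + 10\right) + \left(13 + 10\right) \left(-14\right)\right) - -102658 = \left(-370 - 14 - 8510 + 23 \left(-14\right)\right) + 102658 = \left(-370 - 14 - 8510 - 322\right) + 102658 = -9216 + 102658 = 93442$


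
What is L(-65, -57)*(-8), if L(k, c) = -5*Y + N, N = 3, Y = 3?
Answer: 96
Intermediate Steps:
L(k, c) = -12 (L(k, c) = -5*3 + 3 = -15 + 3 = -12)
L(-65, -57)*(-8) = -12*(-8) = 96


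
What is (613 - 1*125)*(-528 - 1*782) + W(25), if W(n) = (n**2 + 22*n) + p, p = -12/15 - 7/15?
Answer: -9571594/15 ≈ -6.3811e+5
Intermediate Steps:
p = -19/15 (p = -12*1/15 - 7*1/15 = -4/5 - 7/15 = -19/15 ≈ -1.2667)
W(n) = -19/15 + n**2 + 22*n (W(n) = (n**2 + 22*n) - 19/15 = -19/15 + n**2 + 22*n)
(613 - 1*125)*(-528 - 1*782) + W(25) = (613 - 1*125)*(-528 - 1*782) + (-19/15 + 25**2 + 22*25) = (613 - 125)*(-528 - 782) + (-19/15 + 625 + 550) = 488*(-1310) + 17606/15 = -639280 + 17606/15 = -9571594/15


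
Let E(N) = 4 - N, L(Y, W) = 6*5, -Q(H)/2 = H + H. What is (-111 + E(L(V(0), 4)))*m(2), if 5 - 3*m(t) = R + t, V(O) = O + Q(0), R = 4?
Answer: 137/3 ≈ 45.667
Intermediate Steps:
Q(H) = -4*H (Q(H) = -2*(H + H) = -4*H)
V(O) = O (V(O) = O - 4*0 = O + 0 = O)
L(Y, W) = 30
m(t) = ⅓ - t/3 (m(t) = 5/3 - (4 + t)/3 = 5/3 + (-4/3 - t/3) = ⅓ - t/3)
(-111 + E(L(V(0), 4)))*m(2) = (-111 + (4 - 1*30))*(⅓ - ⅓*2) = (-111 + (4 - 30))*(⅓ - ⅔) = (-111 - 26)*(-⅓) = -137*(-⅓) = 137/3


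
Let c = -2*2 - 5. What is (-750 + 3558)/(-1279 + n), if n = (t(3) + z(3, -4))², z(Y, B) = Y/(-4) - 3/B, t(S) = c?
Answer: -1404/599 ≈ -2.3439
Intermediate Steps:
c = -9 (c = -4 - 5 = -9)
t(S) = -9
z(Y, B) = -3/B - Y/4 (z(Y, B) = Y*(-¼) - 3/B = -Y/4 - 3/B = -3/B - Y/4)
n = 81 (n = (-9 + (-3/(-4) - ¼*3))² = (-9 + (-3*(-¼) - ¾))² = (-9 + (¾ - ¾))² = (-9 + 0)² = (-9)² = 81)
(-750 + 3558)/(-1279 + n) = (-750 + 3558)/(-1279 + 81) = 2808/(-1198) = 2808*(-1/1198) = -1404/599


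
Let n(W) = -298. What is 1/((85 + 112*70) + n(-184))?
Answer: 1/7627 ≈ 0.00013111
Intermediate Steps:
1/((85 + 112*70) + n(-184)) = 1/((85 + 112*70) - 298) = 1/((85 + 7840) - 298) = 1/(7925 - 298) = 1/7627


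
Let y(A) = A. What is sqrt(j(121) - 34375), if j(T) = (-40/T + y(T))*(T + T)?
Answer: I*sqrt(5173) ≈ 71.924*I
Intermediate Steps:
j(T) = 2*T*(T - 40/T) (j(T) = (-40/T + T)*(T + T) = (T - 40/T)*(2*T) = 2*T*(T - 40/T))
sqrt(j(121) - 34375) = sqrt((-80 + 2*121**2) - 34375) = sqrt((-80 + 2*14641) - 34375) = sqrt((-80 + 29282) - 34375) = sqrt(29202 - 34375) = sqrt(-5173) = I*sqrt(5173)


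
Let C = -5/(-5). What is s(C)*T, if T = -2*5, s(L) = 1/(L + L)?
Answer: -5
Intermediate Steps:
C = 1 (C = -5*(-⅕) = 1)
s(L) = 1/(2*L)
T = -10
s(C)*T = ((½)/1)*(-10) = ((½)*1)*(-10) = (½)*(-10) = -5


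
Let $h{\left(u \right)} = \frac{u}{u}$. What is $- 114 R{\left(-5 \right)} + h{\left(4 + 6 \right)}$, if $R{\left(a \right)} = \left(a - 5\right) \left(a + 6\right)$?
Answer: $1141$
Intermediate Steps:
$h{\left(u \right)} = 1$
$R{\left(a \right)} = \left(-5 + a\right) \left(6 + a\right)$
$- 114 R{\left(-5 \right)} + h{\left(4 + 6 \right)} = - 114 \left(-30 - 5 + \left(-5\right)^{2}\right) + 1 = - 114 \left(-30 - 5 + 25\right) + 1 = \left(-114\right) \left(-10\right) + 1 = 1140 + 1 = 1141$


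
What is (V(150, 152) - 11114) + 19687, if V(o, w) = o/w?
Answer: 651623/76 ≈ 8574.0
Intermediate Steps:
(V(150, 152) - 11114) + 19687 = (150/152 - 11114) + 19687 = (150*(1/152) - 11114) + 19687 = (75/76 - 11114) + 19687 = -844589/76 + 19687 = 651623/76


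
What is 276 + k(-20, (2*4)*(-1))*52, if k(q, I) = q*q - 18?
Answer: 20140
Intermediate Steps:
k(q, I) = -18 + q² (k(q, I) = q² - 18 = -18 + q²)
276 + k(-20, (2*4)*(-1))*52 = 276 + (-18 + (-20)²)*52 = 276 + (-18 + 400)*52 = 276 + 382*52 = 276 + 19864 = 20140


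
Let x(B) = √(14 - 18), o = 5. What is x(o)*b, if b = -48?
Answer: -96*I ≈ -96.0*I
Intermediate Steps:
x(B) = 2*I (x(B) = √(-4) = 2*I)
x(o)*b = (2*I)*(-48) = -96*I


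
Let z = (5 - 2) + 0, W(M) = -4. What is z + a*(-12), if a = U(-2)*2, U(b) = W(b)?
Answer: 99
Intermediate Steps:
U(b) = -4
z = 3 (z = 3 + 0 = 3)
a = -8 (a = -4*2 = -8)
z + a*(-12) = 3 - 8*(-12) = 3 + 96 = 99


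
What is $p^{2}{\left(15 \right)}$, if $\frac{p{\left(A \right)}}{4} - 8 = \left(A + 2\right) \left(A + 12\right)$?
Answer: $3489424$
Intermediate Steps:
$p{\left(A \right)} = 32 + 4 \left(2 + A\right) \left(12 + A\right)$ ($p{\left(A \right)} = 32 + 4 \left(A + 2\right) \left(A + 12\right) = 32 + 4 \left(2 + A\right) \left(12 + A\right)$)
$p^{2}{\left(15 \right)} = \left(128 + 4 \cdot 15^{2} + 56 \cdot 15\right)^{2} = \left(128 + 4 \cdot 225 + 840\right)^{2} = \left(128 + 900 + 840\right)^{2} = 1868^{2} = 3489424$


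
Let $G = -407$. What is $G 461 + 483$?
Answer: $-187144$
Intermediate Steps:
$G 461 + 483 = \left(-407\right) 461 + 483 = -187627 + 483 = -187144$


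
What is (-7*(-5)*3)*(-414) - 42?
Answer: -43512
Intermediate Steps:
(-7*(-5)*3)*(-414) - 42 = (35*3)*(-414) - 42 = 105*(-414) - 42 = -43470 - 42 = -43512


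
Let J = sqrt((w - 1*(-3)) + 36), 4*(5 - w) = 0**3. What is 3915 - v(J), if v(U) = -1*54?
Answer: 3969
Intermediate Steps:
w = 5 (w = 5 - 1/4*0**3 = 5 - 1/4*0 = 5 + 0 = 5)
J = 2*sqrt(11) (J = sqrt((5 - 1*(-3)) + 36) = sqrt((5 + 3) + 36) = sqrt(8 + 36) = sqrt(44) = 2*sqrt(11) ≈ 6.6332)
v(U) = -54
3915 - v(J) = 3915 - 1*(-54) = 3915 + 54 = 3969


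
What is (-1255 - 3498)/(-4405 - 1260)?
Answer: 4753/5665 ≈ 0.83901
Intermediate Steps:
(-1255 - 3498)/(-4405 - 1260) = -4753/(-5665) = -4753*(-1/5665) = 4753/5665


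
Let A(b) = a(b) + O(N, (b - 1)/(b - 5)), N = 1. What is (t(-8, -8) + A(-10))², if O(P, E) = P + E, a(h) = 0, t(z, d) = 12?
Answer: 42436/225 ≈ 188.60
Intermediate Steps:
O(P, E) = E + P
A(b) = 1 + (-1 + b)/(-5 + b) (A(b) = 0 + ((b - 1)/(b - 5) + 1) = 0 + ((-1 + b)/(-5 + b) + 1) = 0 + (1 + (-1 + b)/(-5 + b)) = 1 + (-1 + b)/(-5 + b))
(t(-8, -8) + A(-10))² = (12 + 2*(-3 - 10)/(-5 - 10))² = (12 + 2*(-13)/(-15))² = (12 + 2*(-1/15)*(-13))² = (12 + 26/15)² = (206/15)² = 42436/225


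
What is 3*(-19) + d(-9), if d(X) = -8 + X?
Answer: -74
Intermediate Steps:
3*(-19) + d(-9) = 3*(-19) + (-8 - 9) = -57 - 17 = -74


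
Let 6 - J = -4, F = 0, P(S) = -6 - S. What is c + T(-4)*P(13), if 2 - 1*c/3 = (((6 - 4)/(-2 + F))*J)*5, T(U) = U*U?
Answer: -148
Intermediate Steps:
J = 10 (J = 6 - 1*(-4) = 6 + 4 = 10)
T(U) = U²
c = 156 (c = 6 - 3*((6 - 4)/(-2 + 0))*10*5 = 6 - 3*(2/(-2))*10*5 = 6 - 3*(2*(-½))*10*5 = 6 - 3*(-1*10)*5 = 6 - (-30)*5 = 6 - 3*(-50) = 6 + 150 = 156)
c + T(-4)*P(13) = 156 + (-4)²*(-6 - 1*13) = 156 + 16*(-6 - 13) = 156 + 16*(-19) = 156 - 304 = -148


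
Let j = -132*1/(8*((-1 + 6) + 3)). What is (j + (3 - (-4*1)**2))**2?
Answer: 58081/256 ≈ 226.88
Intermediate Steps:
j = -33/16 (j = -132*1/(8*(5 + 3)) = -132/(8*8) = -132/64 = -132*1/64 = -33/16 ≈ -2.0625)
(j + (3 - (-4*1)**2))**2 = (-33/16 + (3 - (-4*1)**2))**2 = (-33/16 + (3 - 1*(-4)**2))**2 = (-33/16 + (3 - 1*16))**2 = (-33/16 + (3 - 16))**2 = (-33/16 - 13)**2 = (-241/16)**2 = 58081/256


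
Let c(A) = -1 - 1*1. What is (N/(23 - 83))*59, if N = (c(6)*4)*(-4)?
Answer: -472/15 ≈ -31.467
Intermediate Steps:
c(A) = -2 (c(A) = -1 - 1 = -2)
N = 32 (N = -2*4*(-4) = -8*(-4) = 32)
(N/(23 - 83))*59 = (32/(23 - 83))*59 = (32/(-60))*59 = (32*(-1/60))*59 = -8/15*59 = -472/15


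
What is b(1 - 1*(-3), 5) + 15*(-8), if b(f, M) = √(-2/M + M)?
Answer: -120 + √115/5 ≈ -117.86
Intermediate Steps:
b(f, M) = √(M - 2/M)
b(1 - 1*(-3), 5) + 15*(-8) = √(5 - 2/5) + 15*(-8) = √(5 - 2*⅕) - 120 = √(5 - ⅖) - 120 = √(23/5) - 120 = √115/5 - 120 = -120 + √115/5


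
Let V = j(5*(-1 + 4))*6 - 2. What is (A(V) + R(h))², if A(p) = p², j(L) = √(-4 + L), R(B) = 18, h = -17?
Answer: 181060 - 20064*√11 ≈ 1.1452e+5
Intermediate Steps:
V = -2 + 6*√11 (V = √(-4 + 5*(-1 + 4))*6 - 2 = √(-4 + 5*3)*6 - 2 = √(-4 + 15)*6 - 2 = √11*6 - 2 = 6*√11 - 2 = -2 + 6*√11 ≈ 17.900)
(A(V) + R(h))² = ((-2 + 6*√11)² + 18)² = (18 + (-2 + 6*√11)²)²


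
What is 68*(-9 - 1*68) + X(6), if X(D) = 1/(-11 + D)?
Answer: -26181/5 ≈ -5236.2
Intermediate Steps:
68*(-9 - 1*68) + X(6) = 68*(-9 - 1*68) + 1/(-11 + 6) = 68*(-9 - 68) + 1/(-5) = 68*(-77) - ⅕ = -5236 - ⅕ = -26181/5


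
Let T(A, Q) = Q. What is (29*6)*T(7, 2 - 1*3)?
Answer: -174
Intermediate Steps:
(29*6)*T(7, 2 - 1*3) = (29*6)*(2 - 1*3) = 174*(2 - 3) = 174*(-1) = -174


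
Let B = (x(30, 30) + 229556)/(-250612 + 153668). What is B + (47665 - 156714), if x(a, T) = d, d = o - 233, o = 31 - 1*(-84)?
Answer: -5285937847/48472 ≈ -1.0905e+5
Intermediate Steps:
o = 115 (o = 31 + 84 = 115)
d = -118 (d = 115 - 233 = -118)
x(a, T) = -118
B = -114719/48472 (B = (-118 + 229556)/(-250612 + 153668) = 229438/(-96944) = 229438*(-1/96944) = -114719/48472 ≈ -2.3667)
B + (47665 - 156714) = -114719/48472 + (47665 - 156714) = -114719/48472 - 109049 = -5285937847/48472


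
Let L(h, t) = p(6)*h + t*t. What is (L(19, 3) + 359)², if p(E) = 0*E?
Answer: 135424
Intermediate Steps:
p(E) = 0
L(h, t) = t² (L(h, t) = 0*h + t*t = 0 + t² = t²)
(L(19, 3) + 359)² = (3² + 359)² = (9 + 359)² = 368² = 135424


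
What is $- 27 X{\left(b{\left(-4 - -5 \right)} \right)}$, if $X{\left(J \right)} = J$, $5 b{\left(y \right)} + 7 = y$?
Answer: $\frac{162}{5} \approx 32.4$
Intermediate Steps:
$b{\left(y \right)} = - \frac{7}{5} + \frac{y}{5}$
$- 27 X{\left(b{\left(-4 - -5 \right)} \right)} = - 27 \left(- \frac{7}{5} + \frac{-4 - -5}{5}\right) = - 27 \left(- \frac{7}{5} + \frac{-4 + 5}{5}\right) = - 27 \left(- \frac{7}{5} + \frac{1}{5} \cdot 1\right) = - 27 \left(- \frac{7}{5} + \frac{1}{5}\right) = \left(-27\right) \left(- \frac{6}{5}\right) = \frac{162}{5}$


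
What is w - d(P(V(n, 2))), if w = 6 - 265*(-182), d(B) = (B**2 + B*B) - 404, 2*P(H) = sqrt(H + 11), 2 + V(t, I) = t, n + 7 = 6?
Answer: 48636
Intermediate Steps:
n = -1 (n = -7 + 6 = -1)
V(t, I) = -2 + t
P(H) = sqrt(11 + H)/2 (P(H) = sqrt(H + 11)/2 = sqrt(11 + H)/2)
d(B) = -404 + 2*B**2 (d(B) = (B**2 + B**2) - 404 = 2*B**2 - 404 = -404 + 2*B**2)
w = 48236 (w = 6 + 48230 = 48236)
w - d(P(V(n, 2))) = 48236 - (-404 + 2*(sqrt(11 + (-2 - 1))/2)**2) = 48236 - (-404 + 2*(sqrt(11 - 3)/2)**2) = 48236 - (-404 + 2*(sqrt(8)/2)**2) = 48236 - (-404 + 2*((2*sqrt(2))/2)**2) = 48236 - (-404 + 2*(sqrt(2))**2) = 48236 - (-404 + 2*2) = 48236 - (-404 + 4) = 48236 - 1*(-400) = 48236 + 400 = 48636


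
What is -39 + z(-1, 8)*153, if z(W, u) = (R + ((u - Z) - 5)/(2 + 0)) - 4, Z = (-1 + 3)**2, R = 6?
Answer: 381/2 ≈ 190.50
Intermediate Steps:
Z = 4 (Z = 2**2 = 4)
z(W, u) = -5/2 + u/2 (z(W, u) = (6 + ((u - 1*4) - 5)/(2 + 0)) - 4 = (6 + ((u - 4) - 5)/2) - 4 = (6 + ((-4 + u) - 5)*(1/2)) - 4 = (6 + (-9 + u)*(1/2)) - 4 = (6 + (-9/2 + u/2)) - 4 = (3/2 + u/2) - 4 = -5/2 + u/2)
-39 + z(-1, 8)*153 = -39 + (-5/2 + (1/2)*8)*153 = -39 + (-5/2 + 4)*153 = -39 + (3/2)*153 = -39 + 459/2 = 381/2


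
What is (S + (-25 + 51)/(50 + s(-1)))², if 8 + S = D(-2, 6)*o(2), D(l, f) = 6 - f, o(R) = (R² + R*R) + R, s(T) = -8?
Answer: 24025/441 ≈ 54.478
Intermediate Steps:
o(R) = R + 2*R² (o(R) = (R² + R²) + R = 2*R² + R = R + 2*R²)
S = -8 (S = -8 + (6 - 1*6)*(2*(1 + 2*2)) = -8 + (6 - 6)*(2*(1 + 4)) = -8 + 0*(2*5) = -8 + 0*10 = -8 + 0 = -8)
(S + (-25 + 51)/(50 + s(-1)))² = (-8 + (-25 + 51)/(50 - 8))² = (-8 + 26/42)² = (-8 + 26*(1/42))² = (-8 + 13/21)² = (-155/21)² = 24025/441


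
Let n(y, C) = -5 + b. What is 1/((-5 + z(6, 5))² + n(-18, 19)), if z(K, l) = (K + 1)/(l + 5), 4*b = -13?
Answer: 25/256 ≈ 0.097656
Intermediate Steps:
b = -13/4 (b = (¼)*(-13) = -13/4 ≈ -3.2500)
z(K, l) = (1 + K)/(5 + l)
n(y, C) = -33/4 (n(y, C) = -5 - 13/4 = -33/4)
1/((-5 + z(6, 5))² + n(-18, 19)) = 1/((-5 + (1 + 6)/(5 + 5))² - 33/4) = 1/((-5 + 7/10)² - 33/4) = 1/((-43/10)² - 33/4) = 1/(1849/100 - 33/4) = 1/(256/25) = 25/256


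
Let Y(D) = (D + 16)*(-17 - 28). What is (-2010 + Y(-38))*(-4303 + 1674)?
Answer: 2681580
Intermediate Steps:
Y(D) = -720 - 45*D (Y(D) = (16 + D)*(-45) = -720 - 45*D)
(-2010 + Y(-38))*(-4303 + 1674) = (-2010 + (-720 - 45*(-38)))*(-4303 + 1674) = (-2010 + (-720 + 1710))*(-2629) = (-2010 + 990)*(-2629) = -1020*(-2629) = 2681580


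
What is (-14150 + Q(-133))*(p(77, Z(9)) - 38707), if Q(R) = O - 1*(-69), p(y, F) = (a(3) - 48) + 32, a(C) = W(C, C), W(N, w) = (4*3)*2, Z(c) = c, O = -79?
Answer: 547977840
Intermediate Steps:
W(N, w) = 24 (W(N, w) = 12*2 = 24)
a(C) = 24
p(y, F) = 8 (p(y, F) = (24 - 48) + 32 = -24 + 32 = 8)
Q(R) = -10 (Q(R) = -79 - 1*(-69) = -79 + 69 = -10)
(-14150 + Q(-133))*(p(77, Z(9)) - 38707) = (-14150 - 10)*(8 - 38707) = -14160*(-38699) = 547977840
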